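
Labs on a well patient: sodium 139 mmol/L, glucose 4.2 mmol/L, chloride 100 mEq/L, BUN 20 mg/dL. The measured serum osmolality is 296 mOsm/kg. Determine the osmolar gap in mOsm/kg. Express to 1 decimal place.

Calculated osmolality = 2·Na + glucose + BUN/2.8
= 2·139 + 4.2 + 20/2.8
= 278 + 4.20 + 7.14
= 289.34 mOsm/kg ≈ 289.3 mOsm/kg
Osmolar gap = measured − calculated = 296 − 289.3 = 6.7 mOsm/kg

6.7 mOsm/kg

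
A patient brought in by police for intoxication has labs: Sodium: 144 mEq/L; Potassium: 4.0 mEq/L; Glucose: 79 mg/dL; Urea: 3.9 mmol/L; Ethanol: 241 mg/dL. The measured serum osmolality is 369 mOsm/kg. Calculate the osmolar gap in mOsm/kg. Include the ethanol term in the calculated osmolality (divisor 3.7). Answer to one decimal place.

7.6 mOsm/kg

Calculated osmolality = 2·Na + glucose/18 + urea + ethanol/3.7
= 2·144 + 79/18 + 3.9 + 241/3.7
= 288 + 4.39 + 3.90 + 65.14
= 361.43 mOsm/kg ≈ 361.4 mOsm/kg
Osmolar gap = measured − calculated = 369 − 361.4 = 7.6 mOsm/kg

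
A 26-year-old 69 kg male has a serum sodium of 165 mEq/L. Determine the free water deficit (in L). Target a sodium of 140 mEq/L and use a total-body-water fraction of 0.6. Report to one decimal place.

7.4 L

TBW = 0.6 · 69 = 41.4 L
Free water deficit = TBW · (Na/140 − 1)
= 41.4 · (165/140 − 1)
= 41.4 · 0.1786
= 7.39 L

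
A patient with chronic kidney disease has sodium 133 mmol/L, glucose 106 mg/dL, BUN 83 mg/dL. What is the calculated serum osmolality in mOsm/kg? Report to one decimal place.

Calculated osmolality = 2·Na + glucose/18 + BUN/2.8
= 2·133 + 106/18 + 83/2.8
= 266 + 5.89 + 29.64
= 301.53 mOsm/kg

301.5 mOsm/kg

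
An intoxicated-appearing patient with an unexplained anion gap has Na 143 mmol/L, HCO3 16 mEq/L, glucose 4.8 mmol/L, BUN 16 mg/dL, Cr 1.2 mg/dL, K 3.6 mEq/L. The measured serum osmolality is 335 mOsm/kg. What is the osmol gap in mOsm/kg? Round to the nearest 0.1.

Calculated osmolality = 2·Na + glucose + BUN/2.8
= 2·143 + 4.8 + 16/2.8
= 286 + 4.80 + 5.71
= 296.51 mOsm/kg ≈ 296.5 mOsm/kg
Osmolar gap = measured − calculated = 335 − 296.5 = 38.5 mOsm/kg

38.5 mOsm/kg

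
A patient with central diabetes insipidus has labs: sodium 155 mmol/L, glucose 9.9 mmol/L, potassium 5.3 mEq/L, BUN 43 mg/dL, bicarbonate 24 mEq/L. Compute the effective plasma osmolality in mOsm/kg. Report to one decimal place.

319.9 mOsm/kg

Effective osmolality excludes urea (freely permeant across cell membranes):
2·Na + glucose
= 2·155 + 9.9
= 310 + 9.9
= 319.9 mOsm/kg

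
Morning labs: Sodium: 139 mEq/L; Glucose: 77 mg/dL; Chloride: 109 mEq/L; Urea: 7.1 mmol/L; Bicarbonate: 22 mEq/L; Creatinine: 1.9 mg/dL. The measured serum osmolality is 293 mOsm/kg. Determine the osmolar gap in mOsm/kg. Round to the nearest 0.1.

3.6 mOsm/kg

Calculated osmolality = 2·Na + glucose/18 + urea
= 2·139 + 77/18 + 7.1
= 278 + 4.28 + 7.10
= 289.38 mOsm/kg ≈ 289.4 mOsm/kg
Osmolar gap = measured − calculated = 293 − 289.4 = 3.6 mOsm/kg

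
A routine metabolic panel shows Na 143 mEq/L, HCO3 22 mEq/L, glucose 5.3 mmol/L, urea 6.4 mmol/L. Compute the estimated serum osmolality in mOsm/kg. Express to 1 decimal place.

Calculated osmolality = 2·Na + glucose + urea
= 2·143 + 5.3 + 6.4
= 286 + 5.30 + 6.40
= 297.7 mOsm/kg

297.7 mOsm/kg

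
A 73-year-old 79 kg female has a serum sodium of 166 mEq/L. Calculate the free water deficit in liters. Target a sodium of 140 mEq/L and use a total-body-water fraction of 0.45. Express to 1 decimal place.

6.6 L

TBW = 0.45 · 79 = 35.55 L
Free water deficit = TBW · (Na/140 − 1)
= 35.55 · (166/140 − 1)
= 35.55 · 0.1857
= 6.6 L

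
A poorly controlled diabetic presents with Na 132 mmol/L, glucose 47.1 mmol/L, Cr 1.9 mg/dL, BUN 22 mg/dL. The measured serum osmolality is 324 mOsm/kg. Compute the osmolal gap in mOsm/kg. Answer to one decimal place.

5.0 mOsm/kg

Calculated osmolality = 2·Na + glucose + BUN/2.8
= 2·132 + 47.1 + 22/2.8
= 264 + 47.10 + 7.86
= 318.96 mOsm/kg ≈ 319.0 mOsm/kg
Osmolar gap = measured − calculated = 324 − 319.0 = 5.0 mOsm/kg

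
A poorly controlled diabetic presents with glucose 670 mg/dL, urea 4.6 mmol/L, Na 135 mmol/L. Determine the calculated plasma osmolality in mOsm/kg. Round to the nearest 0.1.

Calculated osmolality = 2·Na + glucose/18 + urea
= 2·135 + 670/18 + 4.6
= 270 + 37.22 + 4.60
= 311.82 mOsm/kg

311.8 mOsm/kg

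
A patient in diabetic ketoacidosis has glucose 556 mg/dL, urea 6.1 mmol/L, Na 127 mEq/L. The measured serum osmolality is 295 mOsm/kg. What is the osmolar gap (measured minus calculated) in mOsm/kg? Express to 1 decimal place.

4.0 mOsm/kg

Calculated osmolality = 2·Na + glucose/18 + urea
= 2·127 + 556/18 + 6.1
= 254 + 30.89 + 6.10
= 290.99 mOsm/kg ≈ 291.0 mOsm/kg
Osmolar gap = measured − calculated = 295 − 291.0 = 4.0 mOsm/kg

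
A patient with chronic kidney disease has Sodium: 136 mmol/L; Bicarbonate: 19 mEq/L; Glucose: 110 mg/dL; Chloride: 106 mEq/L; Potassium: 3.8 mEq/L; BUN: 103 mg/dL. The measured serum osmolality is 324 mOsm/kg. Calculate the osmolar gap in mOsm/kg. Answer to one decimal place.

9.1 mOsm/kg

Calculated osmolality = 2·Na + glucose/18 + BUN/2.8
= 2·136 + 110/18 + 103/2.8
= 272 + 6.11 + 36.79
= 314.9 mOsm/kg ≈ 314.9 mOsm/kg
Osmolar gap = measured − calculated = 324 − 314.9 = 9.1 mOsm/kg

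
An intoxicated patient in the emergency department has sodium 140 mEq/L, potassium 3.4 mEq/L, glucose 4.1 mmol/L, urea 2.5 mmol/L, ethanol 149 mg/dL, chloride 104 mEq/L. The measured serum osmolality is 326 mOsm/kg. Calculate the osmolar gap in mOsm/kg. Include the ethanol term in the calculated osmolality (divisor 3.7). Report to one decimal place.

Calculated osmolality = 2·Na + glucose + urea + ethanol/3.7
= 2·140 + 4.1 + 2.5 + 149/3.7
= 280 + 4.10 + 2.50 + 40.27
= 326.87 mOsm/kg ≈ 326.9 mOsm/kg
Osmolar gap = measured − calculated = 326 − 326.9 = -0.9 mOsm/kg

-0.9 mOsm/kg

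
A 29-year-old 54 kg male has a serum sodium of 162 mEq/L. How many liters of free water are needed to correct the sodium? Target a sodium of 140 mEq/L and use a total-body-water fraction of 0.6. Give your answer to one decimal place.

TBW = 0.6 · 54 = 32.4 L
Free water deficit = TBW · (Na/140 − 1)
= 32.4 · (162/140 − 1)
= 32.4 · 0.1571
= 5.09 L

5.1 L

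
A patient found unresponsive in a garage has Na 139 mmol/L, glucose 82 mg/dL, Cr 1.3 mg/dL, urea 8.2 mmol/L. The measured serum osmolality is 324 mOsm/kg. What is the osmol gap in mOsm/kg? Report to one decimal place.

Calculated osmolality = 2·Na + glucose/18 + urea
= 2·139 + 82/18 + 8.2
= 278 + 4.56 + 8.20
= 290.76 mOsm/kg ≈ 290.8 mOsm/kg
Osmolar gap = measured − calculated = 324 − 290.8 = 33.2 mOsm/kg

33.2 mOsm/kg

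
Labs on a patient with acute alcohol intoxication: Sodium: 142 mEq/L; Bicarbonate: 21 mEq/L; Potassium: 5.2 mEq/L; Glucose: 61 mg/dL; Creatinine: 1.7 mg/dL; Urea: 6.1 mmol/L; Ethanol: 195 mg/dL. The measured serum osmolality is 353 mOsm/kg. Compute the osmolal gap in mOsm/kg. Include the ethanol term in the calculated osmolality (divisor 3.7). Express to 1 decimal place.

6.8 mOsm/kg

Calculated osmolality = 2·Na + glucose/18 + urea + ethanol/3.7
= 2·142 + 61/18 + 6.1 + 195/3.7
= 284 + 3.39 + 6.10 + 52.70
= 346.19 mOsm/kg ≈ 346.2 mOsm/kg
Osmolar gap = measured − calculated = 353 − 346.2 = 6.8 mOsm/kg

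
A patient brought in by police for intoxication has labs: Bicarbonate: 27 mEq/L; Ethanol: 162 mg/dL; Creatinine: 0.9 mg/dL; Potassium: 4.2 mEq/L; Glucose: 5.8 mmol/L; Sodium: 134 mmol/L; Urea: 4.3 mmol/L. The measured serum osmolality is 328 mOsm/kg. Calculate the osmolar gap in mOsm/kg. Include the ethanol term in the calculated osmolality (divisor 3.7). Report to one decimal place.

Calculated osmolality = 2·Na + glucose + urea + ethanol/3.7
= 2·134 + 5.8 + 4.3 + 162/3.7
= 268 + 5.80 + 4.30 + 43.78
= 321.88 mOsm/kg ≈ 321.9 mOsm/kg
Osmolar gap = measured − calculated = 328 − 321.9 = 6.1 mOsm/kg

6.1 mOsm/kg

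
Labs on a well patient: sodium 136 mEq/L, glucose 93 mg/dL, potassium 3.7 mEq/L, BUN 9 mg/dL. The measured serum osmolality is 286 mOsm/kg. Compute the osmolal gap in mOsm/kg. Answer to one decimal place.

5.6 mOsm/kg

Calculated osmolality = 2·Na + glucose/18 + BUN/2.8
= 2·136 + 93/18 + 9/2.8
= 272 + 5.17 + 3.21
= 280.38 mOsm/kg ≈ 280.4 mOsm/kg
Osmolar gap = measured − calculated = 286 − 280.4 = 5.6 mOsm/kg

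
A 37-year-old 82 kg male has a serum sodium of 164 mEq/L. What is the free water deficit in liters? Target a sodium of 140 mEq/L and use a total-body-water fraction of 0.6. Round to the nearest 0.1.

TBW = 0.6 · 82 = 49.2 L
Free water deficit = TBW · (Na/140 − 1)
= 49.2 · (164/140 − 1)
= 49.2 · 0.1714
= 8.43 L

8.4 L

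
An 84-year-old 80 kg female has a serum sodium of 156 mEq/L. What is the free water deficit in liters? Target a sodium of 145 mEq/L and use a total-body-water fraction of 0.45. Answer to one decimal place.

2.7 L

TBW = 0.45 · 80 = 36 L
Free water deficit = TBW · (Na/145 − 1)
= 36 · (156/145 − 1)
= 36 · 0.0759
= 2.73 L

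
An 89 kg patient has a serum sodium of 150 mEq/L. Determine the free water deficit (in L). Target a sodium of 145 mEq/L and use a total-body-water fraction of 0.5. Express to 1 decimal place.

1.5 L

TBW = 0.5 · 89 = 44.5 L
Free water deficit = TBW · (Na/145 − 1)
= 44.5 · (150/145 − 1)
= 44.5 · 0.0345
= 1.54 L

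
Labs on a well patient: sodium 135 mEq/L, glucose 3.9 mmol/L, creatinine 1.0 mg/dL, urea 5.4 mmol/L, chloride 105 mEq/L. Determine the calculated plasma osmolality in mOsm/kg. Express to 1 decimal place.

279.3 mOsm/kg

Calculated osmolality = 2·Na + glucose + urea
= 2·135 + 3.9 + 5.4
= 270 + 3.90 + 5.40
= 279.3 mOsm/kg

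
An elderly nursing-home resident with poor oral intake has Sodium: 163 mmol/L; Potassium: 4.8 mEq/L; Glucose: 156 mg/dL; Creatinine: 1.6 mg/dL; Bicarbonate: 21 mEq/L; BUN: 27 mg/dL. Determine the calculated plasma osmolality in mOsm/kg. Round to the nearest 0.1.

Calculated osmolality = 2·Na + glucose/18 + BUN/2.8
= 2·163 + 156/18 + 27/2.8
= 326 + 8.67 + 9.64
= 344.31 mOsm/kg

344.3 mOsm/kg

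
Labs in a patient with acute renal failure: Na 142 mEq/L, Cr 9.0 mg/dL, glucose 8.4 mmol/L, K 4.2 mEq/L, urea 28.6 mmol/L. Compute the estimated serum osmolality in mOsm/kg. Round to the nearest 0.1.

Calculated osmolality = 2·Na + glucose + urea
= 2·142 + 8.4 + 28.6
= 284 + 8.40 + 28.60
= 321 mOsm/kg

321.0 mOsm/kg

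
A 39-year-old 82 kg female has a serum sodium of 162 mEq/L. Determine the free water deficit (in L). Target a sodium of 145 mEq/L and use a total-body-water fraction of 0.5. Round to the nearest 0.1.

TBW = 0.5 · 82 = 41 L
Free water deficit = TBW · (Na/145 − 1)
= 41 · (162/145 − 1)
= 41 · 0.1172
= 4.81 L

4.8 L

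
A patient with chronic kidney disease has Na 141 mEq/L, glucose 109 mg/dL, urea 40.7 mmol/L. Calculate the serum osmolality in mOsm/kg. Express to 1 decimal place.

Calculated osmolality = 2·Na + glucose/18 + urea
= 2·141 + 109/18 + 40.7
= 282 + 6.06 + 40.70
= 328.76 mOsm/kg

328.8 mOsm/kg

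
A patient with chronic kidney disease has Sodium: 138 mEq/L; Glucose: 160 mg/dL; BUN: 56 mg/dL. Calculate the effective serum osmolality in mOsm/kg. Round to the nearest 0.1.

284.9 mOsm/kg

Effective osmolality excludes urea (freely permeant across cell membranes):
2·Na + glucose/18
= 2·138 + 160/18
= 276 + 8.89
= 284.89 mOsm/kg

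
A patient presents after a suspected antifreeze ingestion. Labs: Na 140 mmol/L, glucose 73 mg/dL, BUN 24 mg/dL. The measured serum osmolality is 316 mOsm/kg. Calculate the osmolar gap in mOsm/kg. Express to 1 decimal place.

Calculated osmolality = 2·Na + glucose/18 + BUN/2.8
= 2·140 + 73/18 + 24/2.8
= 280 + 4.06 + 8.57
= 292.63 mOsm/kg ≈ 292.6 mOsm/kg
Osmolar gap = measured − calculated = 316 − 292.6 = 23.4 mOsm/kg

23.4 mOsm/kg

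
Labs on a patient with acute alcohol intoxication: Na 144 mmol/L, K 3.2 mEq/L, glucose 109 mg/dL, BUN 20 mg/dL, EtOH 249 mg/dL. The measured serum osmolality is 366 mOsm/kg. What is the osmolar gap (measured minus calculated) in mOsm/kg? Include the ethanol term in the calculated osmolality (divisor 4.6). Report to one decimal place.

Calculated osmolality = 2·Na + glucose/18 + BUN/2.8 + ethanol/4.6
= 2·144 + 109/18 + 20/2.8 + 249/4.6
= 288 + 6.06 + 7.14 + 54.13
= 355.33 mOsm/kg ≈ 355.3 mOsm/kg
Osmolar gap = measured − calculated = 366 − 355.3 = 10.7 mOsm/kg

10.7 mOsm/kg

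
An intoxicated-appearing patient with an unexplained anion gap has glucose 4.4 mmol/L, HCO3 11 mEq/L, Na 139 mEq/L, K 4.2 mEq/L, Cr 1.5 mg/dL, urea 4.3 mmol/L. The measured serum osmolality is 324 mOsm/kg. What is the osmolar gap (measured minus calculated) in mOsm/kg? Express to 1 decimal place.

37.3 mOsm/kg

Calculated osmolality = 2·Na + glucose + urea
= 2·139 + 4.4 + 4.3
= 278 + 4.40 + 4.30
= 286.7 mOsm/kg ≈ 286.7 mOsm/kg
Osmolar gap = measured − calculated = 324 − 286.7 = 37.3 mOsm/kg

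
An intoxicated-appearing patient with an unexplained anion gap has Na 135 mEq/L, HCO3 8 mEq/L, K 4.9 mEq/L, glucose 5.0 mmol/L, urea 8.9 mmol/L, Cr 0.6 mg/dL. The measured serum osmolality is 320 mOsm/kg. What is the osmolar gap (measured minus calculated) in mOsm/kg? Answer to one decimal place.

Calculated osmolality = 2·Na + glucose + urea
= 2·135 + 5 + 8.9
= 270 + 5 + 8.90
= 283.9 mOsm/kg ≈ 283.9 mOsm/kg
Osmolar gap = measured − calculated = 320 − 283.9 = 36.1 mOsm/kg

36.1 mOsm/kg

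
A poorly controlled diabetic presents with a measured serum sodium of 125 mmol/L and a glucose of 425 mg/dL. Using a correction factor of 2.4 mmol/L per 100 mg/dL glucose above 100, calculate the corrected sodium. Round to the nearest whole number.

133 mmol/L

Corrected Na = measured Na + 2.4 · (glucose − 100)/100
= 125 + 2.4 · (425 − 100)/100
= 125 + 7.8
= 132.8 mmol/L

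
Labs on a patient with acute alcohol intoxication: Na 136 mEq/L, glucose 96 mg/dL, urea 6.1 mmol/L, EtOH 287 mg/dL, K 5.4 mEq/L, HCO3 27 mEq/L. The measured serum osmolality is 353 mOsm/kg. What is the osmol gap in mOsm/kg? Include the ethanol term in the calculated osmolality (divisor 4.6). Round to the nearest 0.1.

Calculated osmolality = 2·Na + glucose/18 + urea + ethanol/4.6
= 2·136 + 96/18 + 6.1 + 287/4.6
= 272 + 5.33 + 6.10 + 62.39
= 345.82 mOsm/kg ≈ 345.8 mOsm/kg
Osmolar gap = measured − calculated = 353 − 345.8 = 7.2 mOsm/kg

7.2 mOsm/kg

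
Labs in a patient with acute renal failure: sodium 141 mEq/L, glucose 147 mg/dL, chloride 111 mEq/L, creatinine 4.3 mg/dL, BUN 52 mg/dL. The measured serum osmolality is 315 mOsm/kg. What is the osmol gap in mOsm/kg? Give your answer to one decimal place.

6.3 mOsm/kg

Calculated osmolality = 2·Na + glucose/18 + BUN/2.8
= 2·141 + 147/18 + 52/2.8
= 282 + 8.17 + 18.57
= 308.74 mOsm/kg ≈ 308.7 mOsm/kg
Osmolar gap = measured − calculated = 315 − 308.7 = 6.3 mOsm/kg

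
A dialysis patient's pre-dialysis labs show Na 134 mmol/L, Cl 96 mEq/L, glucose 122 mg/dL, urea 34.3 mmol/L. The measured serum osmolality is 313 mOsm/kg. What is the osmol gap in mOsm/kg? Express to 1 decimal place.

Calculated osmolality = 2·Na + glucose/18 + urea
= 2·134 + 122/18 + 34.3
= 268 + 6.78 + 34.30
= 309.08 mOsm/kg ≈ 309.1 mOsm/kg
Osmolar gap = measured − calculated = 313 − 309.1 = 3.9 mOsm/kg

3.9 mOsm/kg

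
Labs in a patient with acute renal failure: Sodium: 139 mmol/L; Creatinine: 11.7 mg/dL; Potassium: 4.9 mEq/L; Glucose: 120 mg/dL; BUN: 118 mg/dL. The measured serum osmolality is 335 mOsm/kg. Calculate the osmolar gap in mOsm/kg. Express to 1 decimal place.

Calculated osmolality = 2·Na + glucose/18 + BUN/2.8
= 2·139 + 120/18 + 118/2.8
= 278 + 6.67 + 42.14
= 326.81 mOsm/kg ≈ 326.8 mOsm/kg
Osmolar gap = measured − calculated = 335 − 326.8 = 8.2 mOsm/kg

8.2 mOsm/kg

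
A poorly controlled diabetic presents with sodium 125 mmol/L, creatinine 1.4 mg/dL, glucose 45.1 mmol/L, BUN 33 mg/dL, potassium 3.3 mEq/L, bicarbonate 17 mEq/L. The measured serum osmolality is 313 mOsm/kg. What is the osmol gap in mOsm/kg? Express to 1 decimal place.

6.1 mOsm/kg

Calculated osmolality = 2·Na + glucose + BUN/2.8
= 2·125 + 45.1 + 33/2.8
= 250 + 45.10 + 11.79
= 306.89 mOsm/kg ≈ 306.9 mOsm/kg
Osmolar gap = measured − calculated = 313 − 306.9 = 6.1 mOsm/kg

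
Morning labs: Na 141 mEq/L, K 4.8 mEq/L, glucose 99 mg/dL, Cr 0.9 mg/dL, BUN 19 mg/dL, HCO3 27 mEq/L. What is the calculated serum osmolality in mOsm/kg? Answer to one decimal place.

294.3 mOsm/kg

Calculated osmolality = 2·Na + glucose/18 + BUN/2.8
= 2·141 + 99/18 + 19/2.8
= 282 + 5.50 + 6.79
= 294.29 mOsm/kg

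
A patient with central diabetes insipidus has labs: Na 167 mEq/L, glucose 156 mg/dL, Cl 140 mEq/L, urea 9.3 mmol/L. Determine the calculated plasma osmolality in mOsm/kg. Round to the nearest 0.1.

Calculated osmolality = 2·Na + glucose/18 + urea
= 2·167 + 156/18 + 9.3
= 334 + 8.67 + 9.30
= 351.97 mOsm/kg

352.0 mOsm/kg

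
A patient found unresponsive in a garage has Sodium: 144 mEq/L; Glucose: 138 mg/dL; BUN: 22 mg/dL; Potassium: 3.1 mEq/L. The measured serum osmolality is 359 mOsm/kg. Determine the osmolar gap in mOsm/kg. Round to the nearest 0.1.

Calculated osmolality = 2·Na + glucose/18 + BUN/2.8
= 2·144 + 138/18 + 22/2.8
= 288 + 7.67 + 7.86
= 303.53 mOsm/kg ≈ 303.5 mOsm/kg
Osmolar gap = measured − calculated = 359 − 303.5 = 55.5 mOsm/kg

55.5 mOsm/kg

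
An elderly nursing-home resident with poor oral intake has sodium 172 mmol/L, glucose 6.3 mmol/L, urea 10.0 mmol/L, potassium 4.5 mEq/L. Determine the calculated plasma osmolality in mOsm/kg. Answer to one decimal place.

Calculated osmolality = 2·Na + glucose + urea
= 2·172 + 6.3 + 10
= 344 + 6.30 + 10
= 360.3 mOsm/kg

360.3 mOsm/kg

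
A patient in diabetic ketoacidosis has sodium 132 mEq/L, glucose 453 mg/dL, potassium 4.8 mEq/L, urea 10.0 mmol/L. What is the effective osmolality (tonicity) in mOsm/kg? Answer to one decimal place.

289.2 mOsm/kg

Effective osmolality excludes urea (freely permeant across cell membranes):
2·Na + glucose/18
= 2·132 + 453/18
= 264 + 25.17
= 289.17 mOsm/kg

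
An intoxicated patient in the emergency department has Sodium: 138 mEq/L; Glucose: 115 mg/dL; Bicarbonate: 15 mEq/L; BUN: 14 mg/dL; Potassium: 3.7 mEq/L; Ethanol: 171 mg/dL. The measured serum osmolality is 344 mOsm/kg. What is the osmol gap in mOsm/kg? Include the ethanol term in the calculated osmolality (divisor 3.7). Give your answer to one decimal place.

Calculated osmolality = 2·Na + glucose/18 + BUN/2.8 + ethanol/3.7
= 2·138 + 115/18 + 14/2.8 + 171/3.7
= 276 + 6.39 + 5 + 46.22
= 333.61 mOsm/kg ≈ 333.6 mOsm/kg
Osmolar gap = measured − calculated = 344 − 333.6 = 10.4 mOsm/kg

10.4 mOsm/kg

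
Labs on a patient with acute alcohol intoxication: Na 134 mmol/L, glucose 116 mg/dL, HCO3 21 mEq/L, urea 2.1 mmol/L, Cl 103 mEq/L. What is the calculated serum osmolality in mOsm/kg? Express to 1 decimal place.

276.5 mOsm/kg

Calculated osmolality = 2·Na + glucose/18 + urea
= 2·134 + 116/18 + 2.1
= 268 + 6.44 + 2.10
= 276.54 mOsm/kg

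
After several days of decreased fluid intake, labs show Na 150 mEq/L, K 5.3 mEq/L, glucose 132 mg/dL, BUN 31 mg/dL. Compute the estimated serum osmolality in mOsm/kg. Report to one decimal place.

Calculated osmolality = 2·Na + glucose/18 + BUN/2.8
= 2·150 + 132/18 + 31/2.8
= 300 + 7.33 + 11.07
= 318.4 mOsm/kg

318.4 mOsm/kg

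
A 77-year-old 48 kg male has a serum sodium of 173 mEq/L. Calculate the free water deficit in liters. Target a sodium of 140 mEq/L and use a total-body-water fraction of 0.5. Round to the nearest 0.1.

5.7 L

TBW = 0.5 · 48 = 24 L
Free water deficit = TBW · (Na/140 − 1)
= 24 · (173/140 − 1)
= 24 · 0.2357
= 5.66 L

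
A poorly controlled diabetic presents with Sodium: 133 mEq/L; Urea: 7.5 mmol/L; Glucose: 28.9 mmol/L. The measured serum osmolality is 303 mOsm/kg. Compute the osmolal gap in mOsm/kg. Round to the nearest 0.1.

0.6 mOsm/kg

Calculated osmolality = 2·Na + glucose + urea
= 2·133 + 28.9 + 7.5
= 266 + 28.90 + 7.50
= 302.4 mOsm/kg ≈ 302.4 mOsm/kg
Osmolar gap = measured − calculated = 303 − 302.4 = 0.6 mOsm/kg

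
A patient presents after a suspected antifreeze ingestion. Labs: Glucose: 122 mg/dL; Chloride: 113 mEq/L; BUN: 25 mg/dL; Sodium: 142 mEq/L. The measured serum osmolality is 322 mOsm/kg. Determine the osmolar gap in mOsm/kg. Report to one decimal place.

22.3 mOsm/kg

Calculated osmolality = 2·Na + glucose/18 + BUN/2.8
= 2·142 + 122/18 + 25/2.8
= 284 + 6.78 + 8.93
= 299.71 mOsm/kg ≈ 299.7 mOsm/kg
Osmolar gap = measured − calculated = 322 − 299.7 = 22.3 mOsm/kg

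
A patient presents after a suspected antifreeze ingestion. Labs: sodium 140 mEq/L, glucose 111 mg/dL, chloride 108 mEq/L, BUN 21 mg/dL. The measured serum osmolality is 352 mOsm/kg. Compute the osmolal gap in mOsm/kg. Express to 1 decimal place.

Calculated osmolality = 2·Na + glucose/18 + BUN/2.8
= 2·140 + 111/18 + 21/2.8
= 280 + 6.17 + 7.50
= 293.67 mOsm/kg ≈ 293.7 mOsm/kg
Osmolar gap = measured − calculated = 352 − 293.7 = 58.3 mOsm/kg

58.3 mOsm/kg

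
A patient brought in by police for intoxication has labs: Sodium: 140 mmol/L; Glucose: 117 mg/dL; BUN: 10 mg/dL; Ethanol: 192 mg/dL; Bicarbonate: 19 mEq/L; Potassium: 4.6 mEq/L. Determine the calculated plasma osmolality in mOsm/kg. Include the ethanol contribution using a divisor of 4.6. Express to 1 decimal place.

Calculated osmolality = 2·Na + glucose/18 + BUN/2.8 + ethanol/4.6
= 2·140 + 117/18 + 10/2.8 + 192/4.6
= 280 + 6.50 + 3.57 + 41.74
= 331.81 mOsm/kg

331.8 mOsm/kg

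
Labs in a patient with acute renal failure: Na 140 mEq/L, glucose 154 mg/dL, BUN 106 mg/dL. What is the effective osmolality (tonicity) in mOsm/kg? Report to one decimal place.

288.6 mOsm/kg

Effective osmolality excludes urea (freely permeant across cell membranes):
2·Na + glucose/18
= 2·140 + 154/18
= 280 + 8.56
= 288.56 mOsm/kg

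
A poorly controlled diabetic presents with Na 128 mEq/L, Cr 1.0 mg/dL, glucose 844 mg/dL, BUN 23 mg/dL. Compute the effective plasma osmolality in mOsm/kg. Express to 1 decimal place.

Effective osmolality excludes urea (freely permeant across cell membranes):
2·Na + glucose/18
= 2·128 + 844/18
= 256 + 46.89
= 302.89 mOsm/kg

302.9 mOsm/kg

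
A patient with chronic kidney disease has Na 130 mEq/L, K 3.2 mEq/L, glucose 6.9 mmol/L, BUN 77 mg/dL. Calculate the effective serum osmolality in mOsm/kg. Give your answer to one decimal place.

266.9 mOsm/kg

Effective osmolality excludes urea (freely permeant across cell membranes):
2·Na + glucose
= 2·130 + 6.9
= 260 + 6.9
= 266.9 mOsm/kg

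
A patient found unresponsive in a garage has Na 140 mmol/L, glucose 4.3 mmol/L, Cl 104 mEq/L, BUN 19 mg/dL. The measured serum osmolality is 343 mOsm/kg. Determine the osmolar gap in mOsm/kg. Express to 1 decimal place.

Calculated osmolality = 2·Na + glucose + BUN/2.8
= 2·140 + 4.3 + 19/2.8
= 280 + 4.30 + 6.79
= 291.09 mOsm/kg ≈ 291.1 mOsm/kg
Osmolar gap = measured − calculated = 343 − 291.1 = 51.9 mOsm/kg

51.9 mOsm/kg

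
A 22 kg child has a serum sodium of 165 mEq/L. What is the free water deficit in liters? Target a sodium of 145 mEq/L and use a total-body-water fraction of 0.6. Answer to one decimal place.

1.8 L

TBW = 0.6 · 22 = 13.2 L
Free water deficit = TBW · (Na/145 − 1)
= 13.2 · (165/145 − 1)
= 13.2 · 0.1379
= 1.82 L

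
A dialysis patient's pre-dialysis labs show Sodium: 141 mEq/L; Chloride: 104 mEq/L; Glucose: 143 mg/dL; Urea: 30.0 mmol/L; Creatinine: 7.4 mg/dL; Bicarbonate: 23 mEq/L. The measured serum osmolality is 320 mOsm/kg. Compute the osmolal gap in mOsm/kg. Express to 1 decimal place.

0.1 mOsm/kg

Calculated osmolality = 2·Na + glucose/18 + urea
= 2·141 + 143/18 + 30
= 282 + 7.94 + 30
= 319.94 mOsm/kg ≈ 319.9 mOsm/kg
Osmolar gap = measured − calculated = 320 − 319.9 = 0.1 mOsm/kg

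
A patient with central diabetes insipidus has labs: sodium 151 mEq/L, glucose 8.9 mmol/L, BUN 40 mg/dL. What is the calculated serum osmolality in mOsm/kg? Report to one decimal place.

325.2 mOsm/kg

Calculated osmolality = 2·Na + glucose + BUN/2.8
= 2·151 + 8.9 + 40/2.8
= 302 + 8.90 + 14.29
= 325.19 mOsm/kg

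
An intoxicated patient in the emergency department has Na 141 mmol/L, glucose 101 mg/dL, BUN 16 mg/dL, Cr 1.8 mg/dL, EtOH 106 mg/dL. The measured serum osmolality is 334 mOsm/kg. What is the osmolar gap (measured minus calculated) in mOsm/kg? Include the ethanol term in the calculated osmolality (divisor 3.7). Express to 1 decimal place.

12.0 mOsm/kg

Calculated osmolality = 2·Na + glucose/18 + BUN/2.8 + ethanol/3.7
= 2·141 + 101/18 + 16/2.8 + 106/3.7
= 282 + 5.61 + 5.71 + 28.65
= 321.97 mOsm/kg ≈ 322.0 mOsm/kg
Osmolar gap = measured − calculated = 334 − 322.0 = 12.0 mOsm/kg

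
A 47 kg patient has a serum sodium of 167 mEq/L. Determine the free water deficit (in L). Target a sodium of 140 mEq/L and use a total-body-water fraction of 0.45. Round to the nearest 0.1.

TBW = 0.45 · 47 = 21.15 L
Free water deficit = TBW · (Na/140 − 1)
= 21.15 · (167/140 − 1)
= 21.15 · 0.1929
= 4.08 L

4.1 L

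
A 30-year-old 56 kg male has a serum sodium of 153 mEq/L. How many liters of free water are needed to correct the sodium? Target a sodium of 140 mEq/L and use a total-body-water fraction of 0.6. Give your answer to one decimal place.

TBW = 0.6 · 56 = 33.6 L
Free water deficit = TBW · (Na/140 − 1)
= 33.6 · (153/140 − 1)
= 33.6 · 0.0929
= 3.12 L

3.1 L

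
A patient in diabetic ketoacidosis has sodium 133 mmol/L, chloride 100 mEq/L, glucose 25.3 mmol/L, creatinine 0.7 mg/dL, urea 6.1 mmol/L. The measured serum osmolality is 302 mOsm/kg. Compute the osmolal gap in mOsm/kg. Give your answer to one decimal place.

Calculated osmolality = 2·Na + glucose + urea
= 2·133 + 25.3 + 6.1
= 266 + 25.30 + 6.10
= 297.4 mOsm/kg ≈ 297.4 mOsm/kg
Osmolar gap = measured − calculated = 302 − 297.4 = 4.6 mOsm/kg

4.6 mOsm/kg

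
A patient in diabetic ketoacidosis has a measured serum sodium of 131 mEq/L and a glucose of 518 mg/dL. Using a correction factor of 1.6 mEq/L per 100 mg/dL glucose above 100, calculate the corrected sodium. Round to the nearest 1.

138 mEq/L

Corrected Na = measured Na + 1.6 · (glucose − 100)/100
= 131 + 1.6 · (518 − 100)/100
= 131 + 6.7
= 137.7 mEq/L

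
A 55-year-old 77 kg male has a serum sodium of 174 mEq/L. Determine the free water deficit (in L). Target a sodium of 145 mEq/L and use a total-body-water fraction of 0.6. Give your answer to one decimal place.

9.2 L

TBW = 0.6 · 77 = 46.2 L
Free water deficit = TBW · (Na/145 − 1)
= 46.2 · (174/145 − 1)
= 46.2 · 0.2
= 9.24 L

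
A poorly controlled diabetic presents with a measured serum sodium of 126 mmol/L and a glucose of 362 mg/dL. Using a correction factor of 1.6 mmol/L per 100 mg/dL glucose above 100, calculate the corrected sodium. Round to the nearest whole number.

Corrected Na = measured Na + 1.6 · (glucose − 100)/100
= 126 + 1.6 · (362 − 100)/100
= 126 + 4.2
= 130.2 mmol/L

130 mmol/L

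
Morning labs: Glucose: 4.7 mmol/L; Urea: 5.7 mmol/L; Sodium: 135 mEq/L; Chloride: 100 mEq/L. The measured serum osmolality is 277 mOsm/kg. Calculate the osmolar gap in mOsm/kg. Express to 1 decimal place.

Calculated osmolality = 2·Na + glucose + urea
= 2·135 + 4.7 + 5.7
= 270 + 4.70 + 5.70
= 280.4 mOsm/kg ≈ 280.4 mOsm/kg
Osmolar gap = measured − calculated = 277 − 280.4 = -3.4 mOsm/kg

-3.4 mOsm/kg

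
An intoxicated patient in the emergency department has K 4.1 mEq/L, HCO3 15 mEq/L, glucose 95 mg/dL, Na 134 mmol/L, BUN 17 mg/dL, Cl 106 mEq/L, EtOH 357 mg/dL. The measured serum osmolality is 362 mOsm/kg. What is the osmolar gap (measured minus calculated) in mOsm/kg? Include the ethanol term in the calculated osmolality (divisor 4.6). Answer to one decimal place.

Calculated osmolality = 2·Na + glucose/18 + BUN/2.8 + ethanol/4.6
= 2·134 + 95/18 + 17/2.8 + 357/4.6
= 268 + 5.28 + 6.07 + 77.61
= 356.96 mOsm/kg ≈ 357.0 mOsm/kg
Osmolar gap = measured − calculated = 362 − 357.0 = 5.0 mOsm/kg

5.0 mOsm/kg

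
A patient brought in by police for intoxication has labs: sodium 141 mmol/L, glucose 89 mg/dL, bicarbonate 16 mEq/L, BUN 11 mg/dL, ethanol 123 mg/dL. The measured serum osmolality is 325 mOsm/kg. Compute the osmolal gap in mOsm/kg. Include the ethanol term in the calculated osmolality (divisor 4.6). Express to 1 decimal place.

Calculated osmolality = 2·Na + glucose/18 + BUN/2.8 + ethanol/4.6
= 2·141 + 89/18 + 11/2.8 + 123/4.6
= 282 + 4.94 + 3.93 + 26.74
= 317.61 mOsm/kg ≈ 317.6 mOsm/kg
Osmolar gap = measured − calculated = 325 − 317.6 = 7.4 mOsm/kg

7.4 mOsm/kg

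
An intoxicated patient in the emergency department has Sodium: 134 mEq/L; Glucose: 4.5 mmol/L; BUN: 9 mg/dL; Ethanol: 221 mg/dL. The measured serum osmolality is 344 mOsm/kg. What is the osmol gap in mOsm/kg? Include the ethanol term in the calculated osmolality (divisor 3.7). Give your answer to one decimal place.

8.6 mOsm/kg

Calculated osmolality = 2·Na + glucose + BUN/2.8 + ethanol/3.7
= 2·134 + 4.5 + 9/2.8 + 221/3.7
= 268 + 4.50 + 3.21 + 59.73
= 335.44 mOsm/kg ≈ 335.4 mOsm/kg
Osmolar gap = measured − calculated = 344 − 335.4 = 8.6 mOsm/kg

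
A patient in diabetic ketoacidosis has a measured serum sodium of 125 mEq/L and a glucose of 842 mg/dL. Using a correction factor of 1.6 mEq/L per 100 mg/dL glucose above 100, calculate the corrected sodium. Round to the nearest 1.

137 mEq/L

Corrected Na = measured Na + 1.6 · (glucose − 100)/100
= 125 + 1.6 · (842 − 100)/100
= 125 + 11.9
= 136.9 mEq/L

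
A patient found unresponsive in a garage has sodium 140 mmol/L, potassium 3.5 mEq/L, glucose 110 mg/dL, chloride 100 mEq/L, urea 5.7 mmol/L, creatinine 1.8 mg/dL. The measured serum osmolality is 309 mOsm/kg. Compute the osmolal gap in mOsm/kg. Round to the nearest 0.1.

17.2 mOsm/kg

Calculated osmolality = 2·Na + glucose/18 + urea
= 2·140 + 110/18 + 5.7
= 280 + 6.11 + 5.70
= 291.81 mOsm/kg ≈ 291.8 mOsm/kg
Osmolar gap = measured − calculated = 309 − 291.8 = 17.2 mOsm/kg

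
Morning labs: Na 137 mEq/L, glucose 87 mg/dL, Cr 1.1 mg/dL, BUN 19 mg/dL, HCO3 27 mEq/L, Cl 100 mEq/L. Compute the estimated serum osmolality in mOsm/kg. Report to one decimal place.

285.6 mOsm/kg

Calculated osmolality = 2·Na + glucose/18 + BUN/2.8
= 2·137 + 87/18 + 19/2.8
= 274 + 4.83 + 6.79
= 285.62 mOsm/kg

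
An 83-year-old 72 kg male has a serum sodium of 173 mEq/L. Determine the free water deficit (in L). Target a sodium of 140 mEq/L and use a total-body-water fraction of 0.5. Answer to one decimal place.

8.5 L

TBW = 0.5 · 72 = 36 L
Free water deficit = TBW · (Na/140 − 1)
= 36 · (173/140 − 1)
= 36 · 0.2357
= 8.49 L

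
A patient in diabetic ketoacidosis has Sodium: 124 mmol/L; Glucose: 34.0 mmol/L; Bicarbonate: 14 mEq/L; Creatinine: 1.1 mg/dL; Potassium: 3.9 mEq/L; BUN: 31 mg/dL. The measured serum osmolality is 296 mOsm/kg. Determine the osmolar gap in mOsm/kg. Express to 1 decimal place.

2.9 mOsm/kg

Calculated osmolality = 2·Na + glucose + BUN/2.8
= 2·124 + 34 + 31/2.8
= 248 + 34 + 11.07
= 293.07 mOsm/kg ≈ 293.1 mOsm/kg
Osmolar gap = measured − calculated = 296 − 293.1 = 2.9 mOsm/kg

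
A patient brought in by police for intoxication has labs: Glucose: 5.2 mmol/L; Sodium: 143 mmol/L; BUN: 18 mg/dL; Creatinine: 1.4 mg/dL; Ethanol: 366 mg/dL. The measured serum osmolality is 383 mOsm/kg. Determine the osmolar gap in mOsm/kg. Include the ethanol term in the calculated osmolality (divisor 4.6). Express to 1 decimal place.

5.8 mOsm/kg

Calculated osmolality = 2·Na + glucose + BUN/2.8 + ethanol/4.6
= 2·143 + 5.2 + 18/2.8 + 366/4.6
= 286 + 5.20 + 6.43 + 79.57
= 377.2 mOsm/kg ≈ 377.2 mOsm/kg
Osmolar gap = measured − calculated = 383 − 377.2 = 5.8 mOsm/kg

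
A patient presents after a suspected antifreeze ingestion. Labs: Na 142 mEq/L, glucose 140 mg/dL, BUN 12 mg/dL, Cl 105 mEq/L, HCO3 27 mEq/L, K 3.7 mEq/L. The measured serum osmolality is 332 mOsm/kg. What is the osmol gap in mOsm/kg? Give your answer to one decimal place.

Calculated osmolality = 2·Na + glucose/18 + BUN/2.8
= 2·142 + 140/18 + 12/2.8
= 284 + 7.78 + 4.29
= 296.07 mOsm/kg ≈ 296.1 mOsm/kg
Osmolar gap = measured − calculated = 332 − 296.1 = 35.9 mOsm/kg

35.9 mOsm/kg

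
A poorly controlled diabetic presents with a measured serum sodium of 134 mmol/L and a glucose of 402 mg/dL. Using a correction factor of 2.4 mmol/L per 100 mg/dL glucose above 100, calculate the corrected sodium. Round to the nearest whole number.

Corrected Na = measured Na + 2.4 · (glucose − 100)/100
= 134 + 2.4 · (402 − 100)/100
= 134 + 7.2
= 141.2 mmol/L

141 mmol/L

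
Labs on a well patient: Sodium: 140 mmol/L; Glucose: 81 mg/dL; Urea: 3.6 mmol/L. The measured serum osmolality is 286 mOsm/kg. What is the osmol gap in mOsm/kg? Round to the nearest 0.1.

Calculated osmolality = 2·Na + glucose/18 + urea
= 2·140 + 81/18 + 3.6
= 280 + 4.50 + 3.60
= 288.1 mOsm/kg ≈ 288.1 mOsm/kg
Osmolar gap = measured − calculated = 286 − 288.1 = -2.1 mOsm/kg

-2.1 mOsm/kg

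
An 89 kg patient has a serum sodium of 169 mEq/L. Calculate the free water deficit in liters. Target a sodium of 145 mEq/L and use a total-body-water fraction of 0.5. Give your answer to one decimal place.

7.4 L

TBW = 0.5 · 89 = 44.5 L
Free water deficit = TBW · (Na/145 − 1)
= 44.5 · (169/145 − 1)
= 44.5 · 0.1655
= 7.36 L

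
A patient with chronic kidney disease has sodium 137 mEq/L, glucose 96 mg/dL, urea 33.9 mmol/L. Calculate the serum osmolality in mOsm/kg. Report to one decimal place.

Calculated osmolality = 2·Na + glucose/18 + urea
= 2·137 + 96/18 + 33.9
= 274 + 5.33 + 33.90
= 313.23 mOsm/kg

313.2 mOsm/kg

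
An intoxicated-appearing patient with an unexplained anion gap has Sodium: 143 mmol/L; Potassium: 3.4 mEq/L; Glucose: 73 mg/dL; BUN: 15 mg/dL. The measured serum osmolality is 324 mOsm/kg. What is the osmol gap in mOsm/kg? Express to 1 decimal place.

28.6 mOsm/kg

Calculated osmolality = 2·Na + glucose/18 + BUN/2.8
= 2·143 + 73/18 + 15/2.8
= 286 + 4.06 + 5.36
= 295.42 mOsm/kg ≈ 295.4 mOsm/kg
Osmolar gap = measured − calculated = 324 − 295.4 = 28.6 mOsm/kg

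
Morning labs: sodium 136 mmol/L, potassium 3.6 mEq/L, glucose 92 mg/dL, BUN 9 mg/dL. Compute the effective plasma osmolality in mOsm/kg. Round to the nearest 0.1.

277.1 mOsm/kg

Effective osmolality excludes urea (freely permeant across cell membranes):
2·Na + glucose/18
= 2·136 + 92/18
= 272 + 5.11
= 277.11 mOsm/kg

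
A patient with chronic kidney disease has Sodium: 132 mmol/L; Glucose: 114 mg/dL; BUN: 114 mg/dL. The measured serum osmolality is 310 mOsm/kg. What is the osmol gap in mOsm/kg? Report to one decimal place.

Calculated osmolality = 2·Na + glucose/18 + BUN/2.8
= 2·132 + 114/18 + 114/2.8
= 264 + 6.33 + 40.71
= 311.04 mOsm/kg ≈ 311.0 mOsm/kg
Osmolar gap = measured − calculated = 310 − 311.0 = -1.0 mOsm/kg

-1.0 mOsm/kg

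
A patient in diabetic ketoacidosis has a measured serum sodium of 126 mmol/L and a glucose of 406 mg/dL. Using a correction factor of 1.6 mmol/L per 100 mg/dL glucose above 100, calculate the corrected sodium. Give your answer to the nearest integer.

Corrected Na = measured Na + 1.6 · (glucose − 100)/100
= 126 + 1.6 · (406 − 100)/100
= 126 + 4.9
= 130.9 mmol/L

131 mmol/L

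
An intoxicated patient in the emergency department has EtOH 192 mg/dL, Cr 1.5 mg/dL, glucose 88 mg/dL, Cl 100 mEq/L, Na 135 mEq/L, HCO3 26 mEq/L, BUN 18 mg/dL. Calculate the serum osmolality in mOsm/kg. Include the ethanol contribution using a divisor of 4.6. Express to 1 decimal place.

323.1 mOsm/kg

Calculated osmolality = 2·Na + glucose/18 + BUN/2.8 + ethanol/4.6
= 2·135 + 88/18 + 18/2.8 + 192/4.6
= 270 + 4.89 + 6.43 + 41.74
= 323.06 mOsm/kg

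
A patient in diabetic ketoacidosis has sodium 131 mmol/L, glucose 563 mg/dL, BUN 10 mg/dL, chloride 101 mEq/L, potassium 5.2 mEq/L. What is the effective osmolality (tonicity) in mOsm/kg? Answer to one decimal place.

Effective osmolality excludes urea (freely permeant across cell membranes):
2·Na + glucose/18
= 2·131 + 563/18
= 262 + 31.28
= 293.28 mOsm/kg

293.3 mOsm/kg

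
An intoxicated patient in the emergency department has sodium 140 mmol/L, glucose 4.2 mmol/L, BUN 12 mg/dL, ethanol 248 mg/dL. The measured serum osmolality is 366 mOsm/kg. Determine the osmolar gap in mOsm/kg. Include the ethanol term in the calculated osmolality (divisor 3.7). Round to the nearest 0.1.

Calculated osmolality = 2·Na + glucose + BUN/2.8 + ethanol/3.7
= 2·140 + 4.2 + 12/2.8 + 248/3.7
= 280 + 4.20 + 4.29 + 67.03
= 355.52 mOsm/kg ≈ 355.5 mOsm/kg
Osmolar gap = measured − calculated = 366 − 355.5 = 10.5 mOsm/kg

10.5 mOsm/kg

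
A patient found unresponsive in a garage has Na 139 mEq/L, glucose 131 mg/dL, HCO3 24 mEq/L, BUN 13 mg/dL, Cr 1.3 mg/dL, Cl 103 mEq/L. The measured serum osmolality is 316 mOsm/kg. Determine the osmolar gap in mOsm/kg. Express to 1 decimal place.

Calculated osmolality = 2·Na + glucose/18 + BUN/2.8
= 2·139 + 131/18 + 13/2.8
= 278 + 7.28 + 4.64
= 289.92 mOsm/kg ≈ 289.9 mOsm/kg
Osmolar gap = measured − calculated = 316 − 289.9 = 26.1 mOsm/kg

26.1 mOsm/kg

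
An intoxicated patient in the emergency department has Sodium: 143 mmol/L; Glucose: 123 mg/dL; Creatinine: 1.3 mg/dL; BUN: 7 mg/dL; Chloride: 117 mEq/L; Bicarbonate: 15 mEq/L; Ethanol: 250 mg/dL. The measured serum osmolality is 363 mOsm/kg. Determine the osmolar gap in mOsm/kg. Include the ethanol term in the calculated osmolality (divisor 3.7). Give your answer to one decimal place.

0.1 mOsm/kg

Calculated osmolality = 2·Na + glucose/18 + BUN/2.8 + ethanol/3.7
= 2·143 + 123/18 + 7/2.8 + 250/3.7
= 286 + 6.83 + 2.50 + 67.57
= 362.9 mOsm/kg ≈ 362.9 mOsm/kg
Osmolar gap = measured − calculated = 363 − 362.9 = 0.1 mOsm/kg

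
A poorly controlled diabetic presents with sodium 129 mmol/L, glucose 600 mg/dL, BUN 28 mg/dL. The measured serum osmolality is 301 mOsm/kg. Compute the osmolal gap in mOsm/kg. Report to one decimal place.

-0.3 mOsm/kg

Calculated osmolality = 2·Na + glucose/18 + BUN/2.8
= 2·129 + 600/18 + 28/2.8
= 258 + 33.33 + 10
= 301.33 mOsm/kg ≈ 301.3 mOsm/kg
Osmolar gap = measured − calculated = 301 − 301.3 = -0.3 mOsm/kg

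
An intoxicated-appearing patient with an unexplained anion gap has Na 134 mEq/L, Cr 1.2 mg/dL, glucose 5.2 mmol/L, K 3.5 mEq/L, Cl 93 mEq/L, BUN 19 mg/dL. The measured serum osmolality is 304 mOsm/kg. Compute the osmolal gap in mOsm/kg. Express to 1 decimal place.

24.0 mOsm/kg

Calculated osmolality = 2·Na + glucose + BUN/2.8
= 2·134 + 5.2 + 19/2.8
= 268 + 5.20 + 6.79
= 279.99 mOsm/kg ≈ 280.0 mOsm/kg
Osmolar gap = measured − calculated = 304 − 280.0 = 24.0 mOsm/kg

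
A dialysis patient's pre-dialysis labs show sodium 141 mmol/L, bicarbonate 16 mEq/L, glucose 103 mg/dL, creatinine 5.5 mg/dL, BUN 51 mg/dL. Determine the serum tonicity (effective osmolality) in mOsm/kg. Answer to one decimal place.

Effective osmolality excludes urea (freely permeant across cell membranes):
2·Na + glucose/18
= 2·141 + 103/18
= 282 + 5.72
= 287.72 mOsm/kg

287.7 mOsm/kg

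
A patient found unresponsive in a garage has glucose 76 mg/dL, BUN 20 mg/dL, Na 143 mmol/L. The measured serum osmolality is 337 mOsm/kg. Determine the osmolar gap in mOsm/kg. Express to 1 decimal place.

39.6 mOsm/kg

Calculated osmolality = 2·Na + glucose/18 + BUN/2.8
= 2·143 + 76/18 + 20/2.8
= 286 + 4.22 + 7.14
= 297.36 mOsm/kg ≈ 297.4 mOsm/kg
Osmolar gap = measured − calculated = 337 − 297.4 = 39.6 mOsm/kg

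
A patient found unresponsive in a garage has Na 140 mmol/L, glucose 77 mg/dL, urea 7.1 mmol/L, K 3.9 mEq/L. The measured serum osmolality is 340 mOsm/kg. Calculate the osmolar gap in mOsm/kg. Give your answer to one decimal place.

48.6 mOsm/kg

Calculated osmolality = 2·Na + glucose/18 + urea
= 2·140 + 77/18 + 7.1
= 280 + 4.28 + 7.10
= 291.38 mOsm/kg ≈ 291.4 mOsm/kg
Osmolar gap = measured − calculated = 340 − 291.4 = 48.6 mOsm/kg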